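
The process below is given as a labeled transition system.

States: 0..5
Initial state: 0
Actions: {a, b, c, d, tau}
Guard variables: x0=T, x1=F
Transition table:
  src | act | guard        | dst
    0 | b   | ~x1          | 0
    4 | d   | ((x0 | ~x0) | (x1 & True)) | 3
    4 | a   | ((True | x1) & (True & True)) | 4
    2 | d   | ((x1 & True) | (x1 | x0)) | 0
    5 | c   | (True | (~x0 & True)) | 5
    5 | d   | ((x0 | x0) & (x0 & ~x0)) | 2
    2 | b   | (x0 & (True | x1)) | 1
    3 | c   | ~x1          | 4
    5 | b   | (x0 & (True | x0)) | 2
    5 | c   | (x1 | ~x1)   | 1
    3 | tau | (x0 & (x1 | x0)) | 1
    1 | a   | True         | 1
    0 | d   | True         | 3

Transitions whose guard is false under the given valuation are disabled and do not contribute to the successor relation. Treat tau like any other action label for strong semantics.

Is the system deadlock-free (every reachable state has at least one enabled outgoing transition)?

Answer: DEADLOCK-FREE

Analysis:
Reachable = {0,1,3,4}
  0: b→0  d→3  [deg 2]
  1: a→1  [deg 1]
  3: c→4  tau→1  [deg 2]
  4: a→4  d→3  [deg 2]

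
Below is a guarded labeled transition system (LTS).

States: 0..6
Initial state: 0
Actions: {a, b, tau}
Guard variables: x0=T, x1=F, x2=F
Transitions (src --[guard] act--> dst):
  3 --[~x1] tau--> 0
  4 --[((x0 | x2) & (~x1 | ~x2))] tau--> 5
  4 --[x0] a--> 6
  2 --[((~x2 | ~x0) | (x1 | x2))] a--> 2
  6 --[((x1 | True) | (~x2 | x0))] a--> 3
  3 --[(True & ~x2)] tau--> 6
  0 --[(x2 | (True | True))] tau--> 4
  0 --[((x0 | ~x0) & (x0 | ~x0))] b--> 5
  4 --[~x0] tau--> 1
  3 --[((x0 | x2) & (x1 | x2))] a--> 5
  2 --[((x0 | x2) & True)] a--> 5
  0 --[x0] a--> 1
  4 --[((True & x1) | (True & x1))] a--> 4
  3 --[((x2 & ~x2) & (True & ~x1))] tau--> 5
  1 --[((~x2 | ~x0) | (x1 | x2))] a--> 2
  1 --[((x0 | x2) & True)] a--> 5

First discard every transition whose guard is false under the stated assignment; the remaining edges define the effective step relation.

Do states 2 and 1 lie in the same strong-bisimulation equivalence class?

Answer: BISIMILAR

Working:
Compute ~ classes (split until stable):
  π0 = {{0,1,2,3,4,5,6}}
  π1 = {{0},{1,2,6},{3},{4},{5}}
  π2 = {{0},{1,2},{3},{4},{5},{6}}
stable after 3 split(s): 6 block(s)
class of 2: {1,2}; class of 1: {1,2}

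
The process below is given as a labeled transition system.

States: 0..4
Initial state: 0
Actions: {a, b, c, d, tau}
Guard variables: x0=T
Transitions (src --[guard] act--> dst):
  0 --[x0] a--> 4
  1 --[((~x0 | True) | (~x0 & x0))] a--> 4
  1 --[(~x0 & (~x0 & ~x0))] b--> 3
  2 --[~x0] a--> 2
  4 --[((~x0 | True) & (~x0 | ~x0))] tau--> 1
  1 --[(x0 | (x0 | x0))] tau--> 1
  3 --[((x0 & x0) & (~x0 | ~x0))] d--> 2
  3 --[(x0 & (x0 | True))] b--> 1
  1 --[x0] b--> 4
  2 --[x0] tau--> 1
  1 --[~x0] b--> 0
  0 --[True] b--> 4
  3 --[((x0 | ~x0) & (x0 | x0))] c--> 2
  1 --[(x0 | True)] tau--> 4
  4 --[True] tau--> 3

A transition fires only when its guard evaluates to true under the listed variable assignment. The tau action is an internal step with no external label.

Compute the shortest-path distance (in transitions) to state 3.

Answer: 2

Working:
BFS to 3:
  Layer 0: {0}
  Layer 1: {4}
  Layer 2: {3}
depth(3)=2, e.g. a·tau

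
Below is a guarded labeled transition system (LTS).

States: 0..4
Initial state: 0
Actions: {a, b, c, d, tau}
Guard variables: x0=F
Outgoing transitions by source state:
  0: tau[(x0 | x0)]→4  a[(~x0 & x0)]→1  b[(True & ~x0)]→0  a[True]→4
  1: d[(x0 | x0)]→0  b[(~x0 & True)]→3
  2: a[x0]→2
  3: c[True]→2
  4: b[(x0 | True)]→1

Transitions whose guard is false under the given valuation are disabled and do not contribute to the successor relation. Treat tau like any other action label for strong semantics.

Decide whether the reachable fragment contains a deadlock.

Reachable = {0,1,2,3,4}
  0: a→4  b→0  [2 exit(s)]
  1: b→3  [1 exit(s)]
  2: ∅  [no exit]
  3: c→2  [1 exit(s)]
  4: b→1  [1 exit(s)]
trace reaching 2: a·b·b·c

Answer: DEADLOCK at state 2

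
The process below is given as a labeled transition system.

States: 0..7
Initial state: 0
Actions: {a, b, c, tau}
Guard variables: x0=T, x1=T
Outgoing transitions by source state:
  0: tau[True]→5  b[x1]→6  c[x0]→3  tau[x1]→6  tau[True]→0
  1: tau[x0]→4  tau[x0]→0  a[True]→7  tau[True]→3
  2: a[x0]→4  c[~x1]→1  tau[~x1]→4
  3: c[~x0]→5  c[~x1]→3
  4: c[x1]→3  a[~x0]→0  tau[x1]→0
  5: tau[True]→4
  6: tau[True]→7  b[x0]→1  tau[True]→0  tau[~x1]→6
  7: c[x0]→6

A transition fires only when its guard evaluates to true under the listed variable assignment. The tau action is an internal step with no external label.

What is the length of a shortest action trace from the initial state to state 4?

Layered search for 4:
  Layer 0: {0}
  Layer 1: {3,5,6}
  Layer 2: {1,4,7}
4 enters at depth 2; path tau·tau

Answer: 2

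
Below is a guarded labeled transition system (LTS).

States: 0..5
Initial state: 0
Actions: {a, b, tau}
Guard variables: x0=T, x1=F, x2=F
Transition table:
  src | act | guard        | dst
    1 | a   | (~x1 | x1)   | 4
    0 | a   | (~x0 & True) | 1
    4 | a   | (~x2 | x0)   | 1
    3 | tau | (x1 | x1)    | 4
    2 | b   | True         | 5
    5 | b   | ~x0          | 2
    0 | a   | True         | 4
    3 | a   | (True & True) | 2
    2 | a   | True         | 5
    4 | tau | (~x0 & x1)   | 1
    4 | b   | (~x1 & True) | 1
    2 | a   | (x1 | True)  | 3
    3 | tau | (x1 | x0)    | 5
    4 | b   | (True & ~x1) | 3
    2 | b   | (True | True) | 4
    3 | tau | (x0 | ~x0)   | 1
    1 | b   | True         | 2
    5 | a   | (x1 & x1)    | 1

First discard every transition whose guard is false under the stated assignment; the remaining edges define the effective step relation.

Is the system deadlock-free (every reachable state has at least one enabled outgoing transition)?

Answer: DEADLOCK at state 5

Analysis:
R = {0,1,2,3,4,5}
  0: a→4  [1 exit(s)]
  1: a→4  b→2  [2 exit(s)]
  2: a→3  a→5  b→4  b→5  [4 exit(s)]
  3: a→2  tau→1  tau→5  [3 exit(s)]
  4: a→1  b→1  b→3  [3 exit(s)]
  5: ∅  [no exit]
Path to 5: a·b·tau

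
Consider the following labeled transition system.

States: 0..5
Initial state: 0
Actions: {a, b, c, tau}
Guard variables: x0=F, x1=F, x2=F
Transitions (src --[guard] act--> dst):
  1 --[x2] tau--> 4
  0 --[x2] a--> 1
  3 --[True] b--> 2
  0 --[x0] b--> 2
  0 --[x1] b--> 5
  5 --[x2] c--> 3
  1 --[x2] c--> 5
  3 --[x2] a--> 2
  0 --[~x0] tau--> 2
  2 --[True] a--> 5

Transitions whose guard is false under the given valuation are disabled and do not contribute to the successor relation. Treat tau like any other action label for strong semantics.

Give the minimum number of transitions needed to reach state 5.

Breadth-first toward 5:
  depth 0: {0}
  depth 1: {2}
  depth 2: {5}
first hit 5 at d=2 via tau·a

Answer: 2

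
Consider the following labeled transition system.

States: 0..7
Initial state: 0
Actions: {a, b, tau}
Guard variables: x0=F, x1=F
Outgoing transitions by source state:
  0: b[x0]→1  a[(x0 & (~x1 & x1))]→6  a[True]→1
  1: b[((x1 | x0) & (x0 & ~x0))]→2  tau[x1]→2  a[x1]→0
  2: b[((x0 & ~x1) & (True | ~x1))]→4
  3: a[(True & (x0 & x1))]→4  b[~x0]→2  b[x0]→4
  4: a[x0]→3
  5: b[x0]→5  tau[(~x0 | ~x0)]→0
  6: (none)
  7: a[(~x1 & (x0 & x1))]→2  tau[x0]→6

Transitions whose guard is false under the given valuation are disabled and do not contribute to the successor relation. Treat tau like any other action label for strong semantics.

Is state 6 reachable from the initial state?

3 transition(s) survive guard evaluation.
depth 0: {0}
depth 1: {1}  cumulative {0,1}
R = {0,1}

Answer: UNREACHABLE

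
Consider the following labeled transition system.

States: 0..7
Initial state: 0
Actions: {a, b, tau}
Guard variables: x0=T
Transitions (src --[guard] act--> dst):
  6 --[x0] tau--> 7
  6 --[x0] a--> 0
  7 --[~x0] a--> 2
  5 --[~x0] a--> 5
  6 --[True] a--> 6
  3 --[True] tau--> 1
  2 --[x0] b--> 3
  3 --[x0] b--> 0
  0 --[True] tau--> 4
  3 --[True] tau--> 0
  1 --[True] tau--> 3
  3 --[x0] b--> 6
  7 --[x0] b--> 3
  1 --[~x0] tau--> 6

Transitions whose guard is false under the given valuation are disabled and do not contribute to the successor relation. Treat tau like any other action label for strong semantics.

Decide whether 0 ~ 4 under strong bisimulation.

Answer: NOT BISIMILAR

Trace:
Refine partition for ~:
  π0 = {{0,1,2,3,4,5,6,7}}
  π1 = {{0,1},{2,7},{3},{4,5},{6}}
  π2 = {{0},{1},{2,7},{3},{4,5},{6}}
6 equivalence class(es) (converged in 3)
0∈{0}, 4∈{4,5}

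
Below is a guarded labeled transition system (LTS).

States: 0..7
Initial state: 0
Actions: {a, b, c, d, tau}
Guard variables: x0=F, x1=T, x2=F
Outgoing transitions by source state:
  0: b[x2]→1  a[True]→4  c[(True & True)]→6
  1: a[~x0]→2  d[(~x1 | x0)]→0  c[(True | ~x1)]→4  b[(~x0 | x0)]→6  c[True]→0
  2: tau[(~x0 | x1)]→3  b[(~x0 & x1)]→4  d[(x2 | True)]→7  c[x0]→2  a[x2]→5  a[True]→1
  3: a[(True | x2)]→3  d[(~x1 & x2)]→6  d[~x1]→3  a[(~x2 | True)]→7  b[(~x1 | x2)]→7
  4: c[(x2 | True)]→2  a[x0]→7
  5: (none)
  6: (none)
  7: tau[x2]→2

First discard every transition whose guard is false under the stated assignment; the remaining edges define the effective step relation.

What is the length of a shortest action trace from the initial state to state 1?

Answer: 3

Trace:
BFS to 1:
  L0 = {0}
  L1 = {4,6}
  L2 = {2}
  L3 = {1,3,7}
depth(1)=3, e.g. a·c·a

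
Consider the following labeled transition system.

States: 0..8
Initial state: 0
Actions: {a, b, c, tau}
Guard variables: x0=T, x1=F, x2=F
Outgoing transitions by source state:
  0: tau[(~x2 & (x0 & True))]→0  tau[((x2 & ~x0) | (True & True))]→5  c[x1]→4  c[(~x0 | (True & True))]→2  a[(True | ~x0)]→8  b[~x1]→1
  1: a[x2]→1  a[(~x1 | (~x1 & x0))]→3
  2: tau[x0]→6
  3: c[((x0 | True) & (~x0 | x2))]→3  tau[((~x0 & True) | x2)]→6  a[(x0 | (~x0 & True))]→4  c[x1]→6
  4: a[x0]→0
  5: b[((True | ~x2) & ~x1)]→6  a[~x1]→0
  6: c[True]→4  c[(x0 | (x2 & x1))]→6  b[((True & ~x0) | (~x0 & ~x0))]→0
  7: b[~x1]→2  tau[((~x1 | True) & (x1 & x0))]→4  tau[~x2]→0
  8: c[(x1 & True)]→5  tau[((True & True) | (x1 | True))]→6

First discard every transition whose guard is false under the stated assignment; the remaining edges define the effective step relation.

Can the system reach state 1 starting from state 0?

Answer: REACHABLE

Analysis:
After dropping false guards: 16 live edges.
L0 = {0}
L1 = {1,2,5,8}  total {0,1,2,5,8}
L2 = {3,6}  total {0,1,2,3,5,6,8}
L3 = {4}  total {0,1,2,3,4,5,6,8}
R = {0,1,2,3,4,5,6,8}
trace reaching 1: b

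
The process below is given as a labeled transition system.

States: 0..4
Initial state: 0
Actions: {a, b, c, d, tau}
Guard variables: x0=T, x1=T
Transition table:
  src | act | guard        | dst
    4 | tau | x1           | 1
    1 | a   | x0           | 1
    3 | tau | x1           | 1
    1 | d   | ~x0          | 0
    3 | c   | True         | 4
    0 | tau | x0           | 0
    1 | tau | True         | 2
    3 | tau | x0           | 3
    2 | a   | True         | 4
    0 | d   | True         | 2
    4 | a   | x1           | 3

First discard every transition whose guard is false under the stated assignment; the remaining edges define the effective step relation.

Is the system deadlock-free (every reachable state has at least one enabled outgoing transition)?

Reachable = {0,1,2,3,4}
  0: d→2  tau→0  [2 out]
  1: a→1  tau→2  [2 out]
  2: a→4  [1 out]
  3: c→4  tau→1  tau→3  [3 out]
  4: a→3  tau→1  [2 out]

Answer: DEADLOCK-FREE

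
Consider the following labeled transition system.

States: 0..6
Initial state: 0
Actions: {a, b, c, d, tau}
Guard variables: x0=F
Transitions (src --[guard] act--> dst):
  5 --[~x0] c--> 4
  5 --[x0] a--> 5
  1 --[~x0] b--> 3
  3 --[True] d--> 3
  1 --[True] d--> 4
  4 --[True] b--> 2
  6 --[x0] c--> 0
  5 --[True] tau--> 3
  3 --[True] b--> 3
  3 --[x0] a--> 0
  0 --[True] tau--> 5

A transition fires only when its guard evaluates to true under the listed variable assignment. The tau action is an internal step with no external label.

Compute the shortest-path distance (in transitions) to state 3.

Answer: 2

Trace:
BFS to 3:
  L0 = {0}
  L1 = {5}
  L2 = {3,4}
depth(3)=2, e.g. tau·tau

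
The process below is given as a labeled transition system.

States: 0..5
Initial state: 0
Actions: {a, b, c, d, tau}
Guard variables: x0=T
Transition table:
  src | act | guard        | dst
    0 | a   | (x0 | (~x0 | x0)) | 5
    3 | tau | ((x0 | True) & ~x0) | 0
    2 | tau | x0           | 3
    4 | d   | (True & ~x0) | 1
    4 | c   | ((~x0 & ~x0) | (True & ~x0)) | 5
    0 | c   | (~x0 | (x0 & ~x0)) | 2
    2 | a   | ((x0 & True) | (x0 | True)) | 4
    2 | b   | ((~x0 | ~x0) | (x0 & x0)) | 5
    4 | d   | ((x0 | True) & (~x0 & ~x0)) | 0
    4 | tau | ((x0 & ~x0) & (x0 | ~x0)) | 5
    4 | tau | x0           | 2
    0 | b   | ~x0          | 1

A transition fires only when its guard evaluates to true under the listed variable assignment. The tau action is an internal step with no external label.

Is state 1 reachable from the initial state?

Answer: UNREACHABLE

Analysis:
After dropping false guards: 5 live edges.
depth 0: {0}
depth 1: {5}  now seen {0,5}
Reach set: {0,5}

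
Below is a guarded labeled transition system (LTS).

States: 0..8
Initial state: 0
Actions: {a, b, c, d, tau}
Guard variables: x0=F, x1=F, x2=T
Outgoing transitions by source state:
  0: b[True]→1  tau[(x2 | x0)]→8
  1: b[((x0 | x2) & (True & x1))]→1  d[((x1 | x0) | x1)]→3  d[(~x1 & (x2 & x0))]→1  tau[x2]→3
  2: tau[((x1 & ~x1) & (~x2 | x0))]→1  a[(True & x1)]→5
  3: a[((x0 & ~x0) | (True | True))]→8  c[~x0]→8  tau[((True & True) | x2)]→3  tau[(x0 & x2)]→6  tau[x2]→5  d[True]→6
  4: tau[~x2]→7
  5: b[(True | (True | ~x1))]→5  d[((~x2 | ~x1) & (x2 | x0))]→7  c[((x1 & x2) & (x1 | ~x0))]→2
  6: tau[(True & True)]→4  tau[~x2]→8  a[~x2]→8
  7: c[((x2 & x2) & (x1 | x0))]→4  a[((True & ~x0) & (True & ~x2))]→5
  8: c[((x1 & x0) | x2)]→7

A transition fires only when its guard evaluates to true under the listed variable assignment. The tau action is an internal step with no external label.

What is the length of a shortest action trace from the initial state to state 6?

Answer: 3

Analysis:
Layered search for 6:
  L0 = {0}
  L1 = {1,8}
  L2 = {3,7}
  L3 = {5,6}
depth(6)=3, e.g. b·tau·d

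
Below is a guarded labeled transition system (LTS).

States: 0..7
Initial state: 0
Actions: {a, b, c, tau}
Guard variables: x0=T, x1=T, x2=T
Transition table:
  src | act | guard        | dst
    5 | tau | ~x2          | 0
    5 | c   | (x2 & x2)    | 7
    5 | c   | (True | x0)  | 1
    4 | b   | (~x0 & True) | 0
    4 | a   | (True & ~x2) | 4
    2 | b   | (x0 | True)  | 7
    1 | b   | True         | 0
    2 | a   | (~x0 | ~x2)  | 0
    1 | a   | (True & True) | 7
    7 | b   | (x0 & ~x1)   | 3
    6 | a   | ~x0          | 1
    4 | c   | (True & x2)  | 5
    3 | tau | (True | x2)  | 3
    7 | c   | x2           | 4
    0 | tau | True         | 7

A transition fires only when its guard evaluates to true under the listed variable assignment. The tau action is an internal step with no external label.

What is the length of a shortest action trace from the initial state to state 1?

BFS to 1:
  Layer 0: {0}
  Layer 1: {7}
  Layer 2: {4}
  Layer 3: {5}
  Layer 4: {1}
depth(1)=4, e.g. tau·c·c·c

Answer: 4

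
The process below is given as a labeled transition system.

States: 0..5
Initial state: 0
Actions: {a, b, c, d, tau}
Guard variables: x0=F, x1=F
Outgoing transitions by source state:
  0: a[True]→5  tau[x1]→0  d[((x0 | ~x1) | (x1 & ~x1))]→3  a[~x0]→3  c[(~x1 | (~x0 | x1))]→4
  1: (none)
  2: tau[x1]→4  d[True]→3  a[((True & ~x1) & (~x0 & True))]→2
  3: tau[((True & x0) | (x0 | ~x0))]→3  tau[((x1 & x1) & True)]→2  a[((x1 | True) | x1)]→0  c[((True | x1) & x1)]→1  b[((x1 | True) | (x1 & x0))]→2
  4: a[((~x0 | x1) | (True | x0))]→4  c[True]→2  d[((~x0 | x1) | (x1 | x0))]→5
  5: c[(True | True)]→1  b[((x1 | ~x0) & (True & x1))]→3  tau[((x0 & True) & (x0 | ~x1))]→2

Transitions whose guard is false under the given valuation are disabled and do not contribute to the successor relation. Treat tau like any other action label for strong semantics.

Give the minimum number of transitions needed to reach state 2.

BFS to 2:
  depth 0: {0}
  depth 1: {3,4,5}
  depth 2: {1,2}
first hit 2 at d=2 via a·b

Answer: 2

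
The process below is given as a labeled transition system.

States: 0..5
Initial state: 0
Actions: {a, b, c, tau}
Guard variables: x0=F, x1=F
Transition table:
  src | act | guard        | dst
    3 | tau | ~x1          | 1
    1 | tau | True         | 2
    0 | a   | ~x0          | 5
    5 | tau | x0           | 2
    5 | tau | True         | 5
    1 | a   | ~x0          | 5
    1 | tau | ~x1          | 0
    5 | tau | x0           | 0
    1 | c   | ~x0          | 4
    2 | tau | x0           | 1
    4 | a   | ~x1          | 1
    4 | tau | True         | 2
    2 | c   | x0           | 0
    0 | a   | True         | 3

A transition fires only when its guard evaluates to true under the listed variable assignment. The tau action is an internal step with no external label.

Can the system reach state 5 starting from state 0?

Answer: REACHABLE

Working:
10 transition(s) survive guard evaluation.
L0 = {0}
L1 = {3,5}  cumulative {0,3,5}
L2 = {1}  cumulative {0,1,3,5}
L3 = {2,4}  cumulative {0,1,2,3,4,5}
Reachable = {0,1,2,3,4,5}
witness 5: a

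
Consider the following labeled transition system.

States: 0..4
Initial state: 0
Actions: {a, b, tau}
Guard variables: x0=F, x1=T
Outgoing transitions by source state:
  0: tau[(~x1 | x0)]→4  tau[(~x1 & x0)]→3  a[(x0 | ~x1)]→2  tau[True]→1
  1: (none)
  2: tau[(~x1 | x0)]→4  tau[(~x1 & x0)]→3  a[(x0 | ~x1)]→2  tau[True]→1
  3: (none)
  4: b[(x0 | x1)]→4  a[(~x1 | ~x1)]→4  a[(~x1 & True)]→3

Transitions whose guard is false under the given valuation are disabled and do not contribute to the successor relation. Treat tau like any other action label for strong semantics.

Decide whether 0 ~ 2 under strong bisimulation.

Bisimulation quotient by refinement:
  π0 = {{0,1,2,3,4}}
  π1 = {{0,2},{1,3},{4}}
stable after 2 split(s): 3 block(s)
[0]={0,2}  [2]={0,2}

Answer: BISIMILAR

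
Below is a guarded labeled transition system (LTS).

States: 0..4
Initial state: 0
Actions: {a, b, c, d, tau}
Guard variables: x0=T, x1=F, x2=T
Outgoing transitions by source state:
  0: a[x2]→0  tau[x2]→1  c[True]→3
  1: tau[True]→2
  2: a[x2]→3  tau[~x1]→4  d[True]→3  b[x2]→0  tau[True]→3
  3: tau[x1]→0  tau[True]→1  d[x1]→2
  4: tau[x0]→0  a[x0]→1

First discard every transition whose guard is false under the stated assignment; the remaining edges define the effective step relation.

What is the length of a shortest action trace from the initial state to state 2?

Layered search for 2:
  L0 = {0}
  L1 = {1,3}
  L2 = {2}
depth(2)=2, e.g. tau·tau

Answer: 2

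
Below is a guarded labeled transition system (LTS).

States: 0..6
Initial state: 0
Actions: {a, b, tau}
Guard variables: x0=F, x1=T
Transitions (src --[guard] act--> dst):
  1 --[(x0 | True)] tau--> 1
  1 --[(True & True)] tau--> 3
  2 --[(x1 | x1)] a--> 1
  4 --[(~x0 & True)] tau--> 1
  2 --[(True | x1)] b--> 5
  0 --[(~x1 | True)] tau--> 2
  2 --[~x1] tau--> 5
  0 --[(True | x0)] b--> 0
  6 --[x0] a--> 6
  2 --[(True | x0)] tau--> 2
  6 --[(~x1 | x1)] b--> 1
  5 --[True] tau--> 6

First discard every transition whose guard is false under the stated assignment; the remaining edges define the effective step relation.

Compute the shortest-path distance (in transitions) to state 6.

Answer: 3

Analysis:
Layered search for 6:
  depth 0: {0}
  depth 1: {2}
  depth 2: {1,5}
  depth 3: {3,6}
depth(6)=3, e.g. tau·b·tau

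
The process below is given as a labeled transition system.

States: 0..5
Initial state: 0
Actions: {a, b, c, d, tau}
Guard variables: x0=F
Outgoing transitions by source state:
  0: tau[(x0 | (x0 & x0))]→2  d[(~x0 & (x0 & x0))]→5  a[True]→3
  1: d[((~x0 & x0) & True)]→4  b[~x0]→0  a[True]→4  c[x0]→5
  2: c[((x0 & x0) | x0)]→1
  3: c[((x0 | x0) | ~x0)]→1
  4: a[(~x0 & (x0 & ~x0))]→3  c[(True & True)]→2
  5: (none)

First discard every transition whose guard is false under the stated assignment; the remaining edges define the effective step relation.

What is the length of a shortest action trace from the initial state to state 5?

Layered search for 5:
  Layer 0: {0}
  Layer 1: {3}
  Layer 2: {1}
  Layer 3: {4}
  Layer 4: {2}
5 never appears.

Answer: UNREACHABLE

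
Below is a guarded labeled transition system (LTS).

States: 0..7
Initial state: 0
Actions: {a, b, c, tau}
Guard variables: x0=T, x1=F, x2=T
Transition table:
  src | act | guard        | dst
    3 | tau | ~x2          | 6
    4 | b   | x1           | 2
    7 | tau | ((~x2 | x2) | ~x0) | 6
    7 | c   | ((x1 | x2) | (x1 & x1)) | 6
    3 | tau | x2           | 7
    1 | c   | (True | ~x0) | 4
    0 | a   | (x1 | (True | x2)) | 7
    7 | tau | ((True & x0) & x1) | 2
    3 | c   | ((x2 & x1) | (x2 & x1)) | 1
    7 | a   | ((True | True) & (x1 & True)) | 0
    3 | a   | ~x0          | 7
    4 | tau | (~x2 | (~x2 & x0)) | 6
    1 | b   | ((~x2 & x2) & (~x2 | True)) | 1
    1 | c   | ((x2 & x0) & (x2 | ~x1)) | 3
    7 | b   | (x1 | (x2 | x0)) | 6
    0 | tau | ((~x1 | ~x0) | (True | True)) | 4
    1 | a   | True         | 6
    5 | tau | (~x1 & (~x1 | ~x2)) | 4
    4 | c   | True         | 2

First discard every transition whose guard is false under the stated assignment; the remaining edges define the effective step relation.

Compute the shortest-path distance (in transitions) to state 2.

Answer: 2

Analysis:
BFS to 2:
  L0 = {0}
  L1 = {4,7}
  L2 = {2,6}
2 enters at depth 2; path tau·c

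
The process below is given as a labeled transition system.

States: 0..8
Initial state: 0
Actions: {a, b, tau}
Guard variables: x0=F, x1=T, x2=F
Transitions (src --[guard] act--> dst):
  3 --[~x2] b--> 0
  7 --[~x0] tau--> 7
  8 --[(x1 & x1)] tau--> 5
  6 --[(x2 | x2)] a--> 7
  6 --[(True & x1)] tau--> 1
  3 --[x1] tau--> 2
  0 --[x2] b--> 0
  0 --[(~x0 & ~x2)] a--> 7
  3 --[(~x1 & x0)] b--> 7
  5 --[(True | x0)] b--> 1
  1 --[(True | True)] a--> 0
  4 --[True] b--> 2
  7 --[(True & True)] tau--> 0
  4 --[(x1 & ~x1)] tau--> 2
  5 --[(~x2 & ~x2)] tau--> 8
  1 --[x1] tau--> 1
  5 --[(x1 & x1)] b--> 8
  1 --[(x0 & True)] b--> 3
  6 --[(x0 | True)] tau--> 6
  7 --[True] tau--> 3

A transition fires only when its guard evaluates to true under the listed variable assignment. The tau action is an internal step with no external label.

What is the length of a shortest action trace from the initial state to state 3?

Answer: 2

Working:
Layered search for 3:
  depth 0: {0}
  depth 1: {7}
  depth 2: {3}
depth(3)=2, e.g. a·tau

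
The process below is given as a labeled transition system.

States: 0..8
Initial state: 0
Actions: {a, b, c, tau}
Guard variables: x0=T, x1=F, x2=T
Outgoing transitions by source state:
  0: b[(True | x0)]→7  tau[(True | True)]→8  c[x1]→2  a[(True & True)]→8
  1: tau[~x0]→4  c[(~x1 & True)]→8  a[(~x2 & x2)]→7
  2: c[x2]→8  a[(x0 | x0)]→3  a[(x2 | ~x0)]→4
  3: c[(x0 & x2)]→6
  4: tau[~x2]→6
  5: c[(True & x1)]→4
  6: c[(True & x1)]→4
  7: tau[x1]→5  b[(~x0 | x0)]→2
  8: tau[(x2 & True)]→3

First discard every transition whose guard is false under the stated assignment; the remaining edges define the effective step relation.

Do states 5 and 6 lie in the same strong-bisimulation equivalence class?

Refine partition for ~:
  round 0: {{0,1,2,3,4,5,6,7,8}}
  round 1: {{0},{1,3},{2},{4,5,6},{7},{8}}
  round 2: {{0},{1},{2},{3},{4,5,6},{7},{8}}
7 equivalence class(es) (converged in 3)
class of 5: {4,5,6}; class of 6: {4,5,6}

Answer: BISIMILAR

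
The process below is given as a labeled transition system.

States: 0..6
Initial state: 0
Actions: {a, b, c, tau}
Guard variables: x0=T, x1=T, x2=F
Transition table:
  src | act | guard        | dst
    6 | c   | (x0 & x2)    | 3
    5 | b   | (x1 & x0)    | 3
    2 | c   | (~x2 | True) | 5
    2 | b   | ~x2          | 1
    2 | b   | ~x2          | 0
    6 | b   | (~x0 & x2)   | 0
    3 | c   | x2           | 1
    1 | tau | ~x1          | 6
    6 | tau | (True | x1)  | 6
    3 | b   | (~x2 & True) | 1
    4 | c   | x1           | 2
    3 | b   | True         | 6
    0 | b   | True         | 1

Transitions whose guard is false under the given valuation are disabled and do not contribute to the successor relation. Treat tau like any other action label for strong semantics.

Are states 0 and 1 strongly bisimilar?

Refine partition for ~:
  P[0] = {{0,1,2,3,4,5,6}}
  P[1] = {{0,3,5},{1},{2},{4},{6}}
  P[2] = {{0},{1},{2},{3},{4},{5},{6}}
stable after 3 split(s): 7 block(s)
[0]={0}  [1]={1}

Answer: NOT BISIMILAR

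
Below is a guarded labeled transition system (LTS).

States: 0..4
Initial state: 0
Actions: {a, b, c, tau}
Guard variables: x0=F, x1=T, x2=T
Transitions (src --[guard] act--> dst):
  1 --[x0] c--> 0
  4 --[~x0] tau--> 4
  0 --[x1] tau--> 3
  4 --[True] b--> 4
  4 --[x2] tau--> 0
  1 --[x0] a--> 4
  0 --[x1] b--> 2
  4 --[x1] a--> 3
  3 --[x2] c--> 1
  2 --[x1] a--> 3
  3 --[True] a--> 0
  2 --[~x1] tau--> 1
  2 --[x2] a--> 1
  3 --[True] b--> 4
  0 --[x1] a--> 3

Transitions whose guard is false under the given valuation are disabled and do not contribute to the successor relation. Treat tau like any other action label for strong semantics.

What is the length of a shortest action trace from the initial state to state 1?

BFS to 1:
  L0 = {0}
  L1 = {2,3}
  L2 = {1,4}
depth(1)=2, e.g. a·c

Answer: 2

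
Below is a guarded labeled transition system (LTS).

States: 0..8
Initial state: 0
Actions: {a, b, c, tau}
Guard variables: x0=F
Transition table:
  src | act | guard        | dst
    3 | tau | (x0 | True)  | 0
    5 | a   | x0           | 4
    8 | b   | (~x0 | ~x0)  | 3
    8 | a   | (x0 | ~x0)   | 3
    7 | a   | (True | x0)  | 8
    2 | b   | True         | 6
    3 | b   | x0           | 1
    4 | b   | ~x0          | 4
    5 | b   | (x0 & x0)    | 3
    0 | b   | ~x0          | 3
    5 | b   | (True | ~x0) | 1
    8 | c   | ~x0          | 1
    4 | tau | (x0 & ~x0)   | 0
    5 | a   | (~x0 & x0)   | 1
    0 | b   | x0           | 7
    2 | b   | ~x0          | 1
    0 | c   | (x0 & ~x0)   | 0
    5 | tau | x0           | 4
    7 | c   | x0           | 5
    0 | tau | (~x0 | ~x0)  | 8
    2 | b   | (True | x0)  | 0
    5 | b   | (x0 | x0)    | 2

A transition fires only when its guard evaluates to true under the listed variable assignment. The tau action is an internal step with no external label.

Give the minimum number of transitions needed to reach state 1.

Answer: 2

Analysis:
Layered search for 1:
  Layer 0: {0}
  Layer 1: {3,8}
  Layer 2: {1}
depth(1)=2, e.g. tau·c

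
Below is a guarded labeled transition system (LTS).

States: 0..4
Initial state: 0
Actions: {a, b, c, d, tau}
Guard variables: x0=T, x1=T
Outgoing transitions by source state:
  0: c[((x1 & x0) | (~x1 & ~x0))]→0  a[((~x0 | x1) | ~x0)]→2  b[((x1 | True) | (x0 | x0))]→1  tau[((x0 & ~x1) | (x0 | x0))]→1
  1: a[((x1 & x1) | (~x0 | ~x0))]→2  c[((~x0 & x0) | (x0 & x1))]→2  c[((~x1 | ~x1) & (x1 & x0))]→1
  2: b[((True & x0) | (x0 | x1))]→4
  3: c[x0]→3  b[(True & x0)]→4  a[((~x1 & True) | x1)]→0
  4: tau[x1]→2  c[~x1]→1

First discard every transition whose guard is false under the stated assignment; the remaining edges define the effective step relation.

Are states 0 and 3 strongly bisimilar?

Answer: NOT BISIMILAR

Working:
Compute ~ classes (split until stable):
  P[0] = {{0,1,2,3,4}}
  P[1] = {{0},{1},{2},{3},{4}}
5 equivalence class(es) (converged in 2)
class of 0: {0}; class of 3: {3}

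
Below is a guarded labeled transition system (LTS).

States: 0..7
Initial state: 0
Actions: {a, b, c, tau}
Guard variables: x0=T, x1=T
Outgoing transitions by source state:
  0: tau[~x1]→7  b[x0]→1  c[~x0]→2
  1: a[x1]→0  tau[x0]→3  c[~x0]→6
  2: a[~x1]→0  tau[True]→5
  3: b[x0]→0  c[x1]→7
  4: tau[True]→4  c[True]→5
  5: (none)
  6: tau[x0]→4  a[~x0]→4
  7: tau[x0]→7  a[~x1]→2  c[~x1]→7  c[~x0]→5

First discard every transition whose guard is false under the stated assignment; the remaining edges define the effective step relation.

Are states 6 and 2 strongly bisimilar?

Answer: NOT BISIMILAR

Trace:
Refine partition for ~:
  π0 = {{0,1,2,3,4,5,6,7}}
  π1 = {{0},{1},{2,6,7},{3},{4},{5}}
  π2 = {{0},{1},{2},{3},{4},{5},{6},{7}}
Fixed point at round 3; 8 class(es).
[6]={6}  [2]={2}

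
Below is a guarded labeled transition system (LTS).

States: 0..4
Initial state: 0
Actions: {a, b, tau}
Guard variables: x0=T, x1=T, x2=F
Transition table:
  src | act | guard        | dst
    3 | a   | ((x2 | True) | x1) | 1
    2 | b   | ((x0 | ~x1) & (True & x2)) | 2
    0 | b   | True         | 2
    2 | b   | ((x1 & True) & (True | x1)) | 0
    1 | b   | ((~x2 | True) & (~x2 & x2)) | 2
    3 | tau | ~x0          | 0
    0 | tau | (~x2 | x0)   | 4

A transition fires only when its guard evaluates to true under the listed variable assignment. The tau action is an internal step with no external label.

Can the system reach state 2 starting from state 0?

4 transition(s) survive guard evaluation.
Layer 0: {0}
Layer 1: {2,4}  total {0,2,4}
Reachable = {0,2,4}
Path to 2: b

Answer: REACHABLE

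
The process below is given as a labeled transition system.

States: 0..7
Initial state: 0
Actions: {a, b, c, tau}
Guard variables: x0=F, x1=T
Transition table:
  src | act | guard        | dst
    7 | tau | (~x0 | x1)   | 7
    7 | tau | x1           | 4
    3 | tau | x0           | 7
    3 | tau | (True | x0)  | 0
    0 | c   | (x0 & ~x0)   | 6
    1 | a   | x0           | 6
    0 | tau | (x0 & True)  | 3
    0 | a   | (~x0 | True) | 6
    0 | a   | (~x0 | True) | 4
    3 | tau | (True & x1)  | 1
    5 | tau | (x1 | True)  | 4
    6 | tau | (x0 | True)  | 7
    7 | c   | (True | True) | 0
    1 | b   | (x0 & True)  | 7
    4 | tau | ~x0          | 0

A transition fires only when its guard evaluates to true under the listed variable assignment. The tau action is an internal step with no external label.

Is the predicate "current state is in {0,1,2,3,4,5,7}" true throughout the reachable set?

Answer: INVARIANT VIOLATED at state 6

Trace:
Safe = {0,1,2,3,4,5,7}
Reachable = {0,4,6,7}
  0: ✓
  4: ✓
  6: outside
  7: ✓
reach 6 via a — violates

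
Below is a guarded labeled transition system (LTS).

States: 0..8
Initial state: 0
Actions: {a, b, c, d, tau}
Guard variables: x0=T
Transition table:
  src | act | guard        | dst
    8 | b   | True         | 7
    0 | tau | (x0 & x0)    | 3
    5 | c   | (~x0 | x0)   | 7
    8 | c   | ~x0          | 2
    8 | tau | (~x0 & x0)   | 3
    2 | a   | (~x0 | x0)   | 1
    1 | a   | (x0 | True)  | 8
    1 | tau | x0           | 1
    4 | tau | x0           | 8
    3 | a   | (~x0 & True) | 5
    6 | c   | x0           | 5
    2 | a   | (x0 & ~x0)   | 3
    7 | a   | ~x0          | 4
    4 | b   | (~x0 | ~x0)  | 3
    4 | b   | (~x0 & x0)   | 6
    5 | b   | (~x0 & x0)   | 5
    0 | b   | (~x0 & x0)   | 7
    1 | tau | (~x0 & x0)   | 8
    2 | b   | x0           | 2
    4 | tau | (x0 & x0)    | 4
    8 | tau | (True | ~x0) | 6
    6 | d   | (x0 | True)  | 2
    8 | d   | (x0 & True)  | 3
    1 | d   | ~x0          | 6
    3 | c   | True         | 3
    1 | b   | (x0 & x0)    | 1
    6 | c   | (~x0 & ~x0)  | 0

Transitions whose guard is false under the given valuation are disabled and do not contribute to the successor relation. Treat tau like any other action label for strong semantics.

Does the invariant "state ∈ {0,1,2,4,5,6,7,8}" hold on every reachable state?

Inv-set: {0,1,2,4,5,6,7,8}
R = {0,3}
  0: ok
  3: ✗ unsafe
reach 3 via tau — violates

Answer: INVARIANT VIOLATED at state 3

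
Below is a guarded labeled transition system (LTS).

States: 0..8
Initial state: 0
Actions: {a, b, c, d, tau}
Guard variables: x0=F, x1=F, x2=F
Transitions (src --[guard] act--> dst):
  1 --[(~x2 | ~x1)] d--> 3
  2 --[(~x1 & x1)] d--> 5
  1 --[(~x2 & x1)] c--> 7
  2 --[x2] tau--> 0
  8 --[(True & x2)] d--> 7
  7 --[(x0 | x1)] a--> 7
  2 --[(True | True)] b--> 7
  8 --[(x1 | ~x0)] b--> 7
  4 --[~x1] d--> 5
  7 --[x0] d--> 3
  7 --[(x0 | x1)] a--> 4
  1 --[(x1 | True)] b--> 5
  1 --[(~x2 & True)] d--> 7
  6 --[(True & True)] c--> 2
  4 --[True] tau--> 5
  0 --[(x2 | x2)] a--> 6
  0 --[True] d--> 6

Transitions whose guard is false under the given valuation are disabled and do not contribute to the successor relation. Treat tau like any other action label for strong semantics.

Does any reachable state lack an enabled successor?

Reach set: {0,2,6,7}
  0: d→6  [1 exit(s)]
  2: b→7  [1 exit(s)]
  6: c→2  [1 exit(s)]
  7: ∅  [STUCK]
trace reaching 7: d·c·b

Answer: DEADLOCK at state 7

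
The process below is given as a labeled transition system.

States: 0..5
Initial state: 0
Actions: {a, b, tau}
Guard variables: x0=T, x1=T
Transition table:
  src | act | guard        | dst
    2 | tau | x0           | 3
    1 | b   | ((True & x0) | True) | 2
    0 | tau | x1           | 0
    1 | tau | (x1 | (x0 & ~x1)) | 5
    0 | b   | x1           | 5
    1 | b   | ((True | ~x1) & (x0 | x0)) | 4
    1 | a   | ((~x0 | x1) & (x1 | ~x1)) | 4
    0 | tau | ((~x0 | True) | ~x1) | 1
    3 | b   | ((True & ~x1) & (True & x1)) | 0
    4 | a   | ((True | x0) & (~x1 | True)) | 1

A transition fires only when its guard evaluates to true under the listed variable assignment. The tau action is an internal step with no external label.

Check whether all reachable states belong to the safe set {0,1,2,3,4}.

Answer: INVARIANT VIOLATED at state 5

Trace:
Inv-set: {0,1,2,3,4}
R = {0,1,2,3,4,5}
  0: ok
  1: ok
  2: ok
  3: ok
  4: ok
  5: VIOLATES
witness against invariant: b → 5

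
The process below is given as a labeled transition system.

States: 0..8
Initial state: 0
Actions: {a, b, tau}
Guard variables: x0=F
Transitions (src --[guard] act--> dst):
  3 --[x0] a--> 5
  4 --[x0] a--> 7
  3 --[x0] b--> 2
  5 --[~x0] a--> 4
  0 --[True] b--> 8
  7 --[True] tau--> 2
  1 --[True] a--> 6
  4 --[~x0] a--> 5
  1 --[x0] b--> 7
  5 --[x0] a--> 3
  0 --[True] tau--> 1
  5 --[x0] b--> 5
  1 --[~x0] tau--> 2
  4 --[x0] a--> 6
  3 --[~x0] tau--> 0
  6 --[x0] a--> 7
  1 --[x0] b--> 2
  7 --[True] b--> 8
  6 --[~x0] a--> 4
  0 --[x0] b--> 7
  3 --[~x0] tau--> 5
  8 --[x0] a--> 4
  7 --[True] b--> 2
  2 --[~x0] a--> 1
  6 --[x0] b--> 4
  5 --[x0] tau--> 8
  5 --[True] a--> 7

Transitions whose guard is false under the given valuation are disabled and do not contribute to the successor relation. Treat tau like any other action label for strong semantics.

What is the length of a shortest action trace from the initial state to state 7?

Answer: 5

Trace:
BFS to 7:
  depth 0: {0}
  depth 1: {1,8}
  depth 2: {2,6}
  depth 3: {4}
  depth 4: {5}
  depth 5: {7}
depth(7)=5, e.g. tau·a·a·a·a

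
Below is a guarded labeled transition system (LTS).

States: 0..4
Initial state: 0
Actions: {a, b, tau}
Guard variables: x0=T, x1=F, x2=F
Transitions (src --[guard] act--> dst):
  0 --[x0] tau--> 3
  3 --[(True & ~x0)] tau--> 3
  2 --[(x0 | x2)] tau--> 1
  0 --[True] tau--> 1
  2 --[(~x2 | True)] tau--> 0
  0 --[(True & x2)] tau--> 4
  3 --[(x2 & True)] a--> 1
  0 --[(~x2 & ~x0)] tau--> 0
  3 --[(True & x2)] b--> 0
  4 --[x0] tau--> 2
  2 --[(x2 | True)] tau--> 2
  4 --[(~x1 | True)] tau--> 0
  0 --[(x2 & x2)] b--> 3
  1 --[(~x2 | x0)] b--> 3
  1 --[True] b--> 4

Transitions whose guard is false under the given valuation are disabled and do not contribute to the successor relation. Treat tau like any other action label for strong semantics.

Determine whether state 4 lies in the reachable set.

After dropping false guards: 9 live edges.
Layer 0: {0}
Layer 1: {1,3}  now seen {0,1,3}
Layer 2: {4}  now seen {0,1,3,4}
Layer 3: {2}  now seen {0,1,2,3,4}
Reach set: {0,1,2,3,4}
trace reaching 4: tau·b

Answer: REACHABLE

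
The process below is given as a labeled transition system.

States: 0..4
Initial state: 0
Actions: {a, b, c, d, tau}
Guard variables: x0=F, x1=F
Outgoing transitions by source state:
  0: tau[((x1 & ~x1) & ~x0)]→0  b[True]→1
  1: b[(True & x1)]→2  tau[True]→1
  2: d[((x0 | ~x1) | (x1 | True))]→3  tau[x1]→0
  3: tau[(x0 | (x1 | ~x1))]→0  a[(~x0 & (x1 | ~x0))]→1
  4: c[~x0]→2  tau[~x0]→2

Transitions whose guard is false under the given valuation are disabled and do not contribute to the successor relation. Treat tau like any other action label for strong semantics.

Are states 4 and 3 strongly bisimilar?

Refine partition for ~:
  π0 = {{0,1,2,3,4}}
  π1 = {{0},{1},{2},{3},{4}}
stable after 2 split(s): 5 block(s)
4∈{4}, 3∈{3}

Answer: NOT BISIMILAR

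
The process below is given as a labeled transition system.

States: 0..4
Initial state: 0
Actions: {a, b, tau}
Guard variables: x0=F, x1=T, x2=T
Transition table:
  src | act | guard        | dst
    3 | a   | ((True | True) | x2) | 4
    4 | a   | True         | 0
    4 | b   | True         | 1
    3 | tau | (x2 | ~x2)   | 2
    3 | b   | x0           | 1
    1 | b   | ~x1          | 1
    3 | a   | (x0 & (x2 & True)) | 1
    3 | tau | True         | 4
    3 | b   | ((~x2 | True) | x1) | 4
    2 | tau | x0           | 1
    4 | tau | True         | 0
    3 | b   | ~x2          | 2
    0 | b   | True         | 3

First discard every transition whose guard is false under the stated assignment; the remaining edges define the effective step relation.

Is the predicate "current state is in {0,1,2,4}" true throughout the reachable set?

Answer: INVARIANT VIOLATED at state 3

Analysis:
Inv-set: {0,1,2,4}
Reach set: {0,1,2,3,4}
  0: ✓
  1: ✓
  2: ✓
  3: outside
  4: ✓
witness against invariant: b → 3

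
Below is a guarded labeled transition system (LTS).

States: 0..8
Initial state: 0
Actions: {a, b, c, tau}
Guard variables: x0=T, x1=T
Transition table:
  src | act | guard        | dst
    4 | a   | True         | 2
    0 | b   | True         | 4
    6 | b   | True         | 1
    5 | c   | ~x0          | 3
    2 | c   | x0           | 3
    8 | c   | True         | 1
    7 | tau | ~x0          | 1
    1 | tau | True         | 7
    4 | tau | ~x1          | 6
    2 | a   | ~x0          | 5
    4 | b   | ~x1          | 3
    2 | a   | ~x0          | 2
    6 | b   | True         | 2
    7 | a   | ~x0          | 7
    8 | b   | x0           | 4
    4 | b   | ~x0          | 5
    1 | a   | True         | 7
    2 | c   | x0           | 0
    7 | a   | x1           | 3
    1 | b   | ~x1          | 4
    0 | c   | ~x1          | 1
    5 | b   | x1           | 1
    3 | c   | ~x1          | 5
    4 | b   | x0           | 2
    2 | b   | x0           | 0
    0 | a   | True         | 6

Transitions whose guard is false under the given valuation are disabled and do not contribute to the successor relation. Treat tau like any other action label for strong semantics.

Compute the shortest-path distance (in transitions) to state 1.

BFS to 1:
  L0 = {0}
  L1 = {4,6}
  L2 = {1,2}
first hit 1 at d=2 via a·b

Answer: 2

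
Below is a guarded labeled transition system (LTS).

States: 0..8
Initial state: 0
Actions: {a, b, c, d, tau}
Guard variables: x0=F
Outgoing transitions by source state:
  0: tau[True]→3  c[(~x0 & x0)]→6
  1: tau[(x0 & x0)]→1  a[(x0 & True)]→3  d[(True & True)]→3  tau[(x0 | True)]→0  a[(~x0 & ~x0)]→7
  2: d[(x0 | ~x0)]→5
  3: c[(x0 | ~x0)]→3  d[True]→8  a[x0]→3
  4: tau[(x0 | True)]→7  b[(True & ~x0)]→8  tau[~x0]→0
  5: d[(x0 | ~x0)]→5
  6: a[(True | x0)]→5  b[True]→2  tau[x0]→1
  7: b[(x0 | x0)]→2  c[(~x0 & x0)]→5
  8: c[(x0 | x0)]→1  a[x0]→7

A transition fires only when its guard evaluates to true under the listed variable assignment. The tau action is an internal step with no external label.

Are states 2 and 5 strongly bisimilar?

Refine partition for ~:
  P[0] = {{0,1,2,3,4,5,6,7,8}}
  P[1] = {{0},{1},{2,5},{3},{4},{6},{7,8}}
Fixed point at round 2; 7 class(es).
class of 2: {2,5}; class of 5: {2,5}

Answer: BISIMILAR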